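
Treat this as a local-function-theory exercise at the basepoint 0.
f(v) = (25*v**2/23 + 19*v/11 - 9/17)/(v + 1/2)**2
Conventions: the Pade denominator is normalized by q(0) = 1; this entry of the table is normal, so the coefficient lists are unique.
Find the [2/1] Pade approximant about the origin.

Taylor coefficients needed (expand at 0): a_0 = -36/17, a_1 = 2876/187, a_2 = -209460/4301, a_3 = 573248/4301.
Write the denominator as Q(v) = 1 + q1*v. Requiring Q*f - P = O(v^4) with deg P <= 2 kills the coefficients of v^3..v^3 in Q*f:
  v^3: a_3 + q1*a_2 = 0, i.e. 573248/4301 + (-209460/4301)*q1 = 0.
Solving this linear system: q1 = 143312/52365.
The numerator is Q*f truncated at degree 2: P0 = a_0 = -36/17; P1 = a_1 + q1*a_0 = 31283396/3264085; P2 = a_2 + q1*a_1 = -1488570724/225221865.

The Pade approximant has numerator coefficients [-36/17, 31283396/3264085, -1488570724/225221865]; denominator coefficients [1, 143312/52365].


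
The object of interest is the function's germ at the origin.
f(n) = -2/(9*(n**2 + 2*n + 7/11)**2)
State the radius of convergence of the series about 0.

Denominator factor (n**2 + 2*n + 7/11)^2: discriminant 16/11, real irrational roots -1 + (2/11)*sqrt(11) and -1 - (2/11)*sqrt(11); poles of order 2, moduli 1 - (2/11)*sqrt(11) and 1 + (2/11)*sqrt(11).
The radius of convergence is the smallest modulus among the singular points: 1 - (2/11)*sqrt(11).

The radius of convergence is 1 - (2/11)*sqrt(11).


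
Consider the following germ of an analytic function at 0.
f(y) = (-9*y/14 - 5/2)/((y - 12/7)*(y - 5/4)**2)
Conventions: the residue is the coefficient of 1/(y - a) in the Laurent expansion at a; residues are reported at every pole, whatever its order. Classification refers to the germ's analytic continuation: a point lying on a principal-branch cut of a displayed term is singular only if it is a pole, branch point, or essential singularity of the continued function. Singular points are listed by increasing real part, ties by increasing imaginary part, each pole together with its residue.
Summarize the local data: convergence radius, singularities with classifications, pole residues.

Radius of convergence at 0: 5/4.
At 5/4: a pole of order 2; residue 2824/169.
At 12/7: a pole of order 1; residue -2824/169.

Denominator factor (y - 5/4)^2: pole of order 2 at 5/4, modulus 5/4.
Denominator factor (y - 12/7): pole of order 1 at 12/7, modulus 12/7.
The radius of convergence is the smallest modulus among the singular points: 5/4.
At the order-2 pole 5/4 set g(y) = (y - (5/4))^2*f(y) = (-9*y/14 - 5/2)/(y - 12/7).
Order-2 pole: residue = g'(a); g'(5/4) = 2824/169, so the residue is 2824/169.
At the order-1 pole 12/7 set g(y) = (y - (12/7))*f(y) = (-9*y/14 - 5/2)/(y - 5/4)**2.
Simple pole: residue = g(a) at a = 12/7, which is -2824/169.
List the singular points by increasing real part (a conjugate pair: the negative imaginary part first).


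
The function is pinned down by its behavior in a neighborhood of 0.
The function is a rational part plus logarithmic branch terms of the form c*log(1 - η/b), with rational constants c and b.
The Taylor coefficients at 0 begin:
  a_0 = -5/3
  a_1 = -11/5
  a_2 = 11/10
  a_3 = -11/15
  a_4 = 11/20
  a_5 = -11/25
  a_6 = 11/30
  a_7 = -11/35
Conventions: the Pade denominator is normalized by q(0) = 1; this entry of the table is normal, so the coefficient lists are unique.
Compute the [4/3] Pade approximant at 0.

Taylor coefficients needed (read off): a_0 = -5/3, a_1 = -11/5, a_2 = 11/10, a_3 = -11/15, a_4 = 11/20, a_5 = -11/25, a_6 = 11/30, a_7 = -11/35.
Write the denominator as Q(η) = 1 + q1*η + q2*η^2 + q3*η^3. Requiring Q*f - P = O(η^8) with deg P <= 4 kills the coefficients of η^5..η^7 in Q*f:
  η^5: a_5 + q1*a_4 + q2*a_3 + q3*a_2 = 0, i.e. -11/25 + (11/20)*q1 + (-11/15)*q2 + (11/10)*q3 = 0.
  η^6: a_6 + q1*a_5 + q2*a_4 + q3*a_3 = 0, i.e. 11/30 + (-11/25)*q1 + (11/20)*q2 + (-11/15)*q3 = 0.
  η^7: a_7 + q1*a_6 + q2*a_5 + q3*a_4 = 0, i.e. -11/35 + (11/30)*q1 + (-11/25)*q2 + (11/20)*q3 = 0.
Solving this linear system: q1 = 12/7, q2 = 6/7, q3 = 4/35.
The numerator is Q*f truncated at degree 4: P0 = a_0 = -5/3; P1 = a_1 + q1*a_0 = -177/35; P2 = a_2 + q1*a_1 + q2*a_0 = -41/10; P3 = a_3 + q1*a_2 + q2*a_1 + q3*a_0 = -97/105; P4 = a_4 + q1*a_3 + q2*a_2 + q3*a_1 = -11/700.

The Pade approximant has numerator coefficients [-5/3, -177/35, -41/10, -97/105, -11/700]; denominator coefficients [1, 12/7, 6/7, 4/35].


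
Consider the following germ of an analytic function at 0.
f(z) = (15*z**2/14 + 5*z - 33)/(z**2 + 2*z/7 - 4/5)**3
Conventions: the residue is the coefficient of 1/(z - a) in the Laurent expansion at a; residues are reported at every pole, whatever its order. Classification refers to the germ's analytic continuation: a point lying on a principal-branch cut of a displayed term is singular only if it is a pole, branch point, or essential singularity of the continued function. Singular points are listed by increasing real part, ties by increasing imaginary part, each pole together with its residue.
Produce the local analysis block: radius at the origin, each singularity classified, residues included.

Radius of convergence at 0: -1/7 + (1/35)*sqrt(1005).
At -1/7 - (1/35)*sqrt(1005): a pole of order 3; residue (14279825/43309872)*sqrt(1005).
At -1/7 + (1/35)*sqrt(1005): a pole of order 3; residue -(14279825/43309872)*sqrt(1005).

Denominator factor (z**2 + 2*z/7 - 4/5)^3: discriminant 804/245, real irrational roots -1/7 + (1/35)*sqrt(1005) and -1/7 - (1/35)*sqrt(1005); poles of order 3, moduli -1/7 + (1/35)*sqrt(1005) and 1/7 + (1/35)*sqrt(1005).
The radius of convergence is the smallest modulus among the singular points: -1/7 + (1/35)*sqrt(1005).
The factor z**2 + 2*z/7 - 4/5 splits as (z - a)(z - a') with a = -1/7 - (1/35)*sqrt(1005), a' = -1/7 + (1/35)*sqrt(1005). At the order-3 pole a set g(z) = (z - a)^3*f(z) = [15*z**2/14 + 5*z - 33] / (z - a')^3.
Order-3 pole: residue = g''(a)/2; g''(-1/7 - (1/35)*sqrt(1005)) = (14279825/21654936)*sqrt(1005), so the residue is (14279825/43309872)*sqrt(1005).
The factor z**2 + 2*z/7 - 4/5 splits as (z - a)(z - a') with a = -1/7 + (1/35)*sqrt(1005), a' = -1/7 - (1/35)*sqrt(1005). At the order-3 pole a set g(z) = (z - a)^3*f(z) = [15*z**2/14 + 5*z - 33] / (z - a')^3.
Order-3 pole: residue = g''(a)/2; g''(-1/7 + (1/35)*sqrt(1005)) = -(14279825/21654936)*sqrt(1005), so the residue is -(14279825/43309872)*sqrt(1005).
List the singular points by increasing real part (a conjugate pair: the negative imaginary part first).


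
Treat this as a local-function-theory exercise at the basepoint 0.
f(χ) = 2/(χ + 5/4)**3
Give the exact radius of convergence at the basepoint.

The radius of convergence is 5/4.

Denominator factor (χ + 5/4)^3: pole of order 3 at -5/4, modulus 5/4.
The radius of convergence is the smallest modulus among the singular points: 5/4.


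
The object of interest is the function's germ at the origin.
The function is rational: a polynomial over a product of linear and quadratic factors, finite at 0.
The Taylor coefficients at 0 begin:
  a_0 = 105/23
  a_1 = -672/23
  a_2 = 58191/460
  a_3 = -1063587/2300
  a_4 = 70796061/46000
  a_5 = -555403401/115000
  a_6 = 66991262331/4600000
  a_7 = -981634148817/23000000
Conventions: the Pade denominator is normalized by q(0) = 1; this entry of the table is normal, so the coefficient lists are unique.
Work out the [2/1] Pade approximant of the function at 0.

The Pade approximant has numerator coefficients [105/23, -798525/63733, 5021625/254932]; denominator coefficients [1, 50647/13855].

Taylor coefficients needed (read off): a_0 = 105/23, a_1 = -672/23, a_2 = 58191/460, a_3 = -1063587/2300.
Write the denominator as Q(z) = 1 + q1*z. Requiring Q*f - P = O(z^4) with deg P <= 2 kills the coefficients of z^3..z^3 in Q*f:
  z^3: a_3 + q1*a_2 = 0, i.e. -1063587/2300 + (58191/460)*q1 = 0.
Solving this linear system: q1 = 50647/13855.
The numerator is Q*f truncated at degree 2: P0 = a_0 = 105/23; P1 = a_1 + q1*a_0 = -798525/63733; P2 = a_2 + q1*a_1 = 5021625/254932.


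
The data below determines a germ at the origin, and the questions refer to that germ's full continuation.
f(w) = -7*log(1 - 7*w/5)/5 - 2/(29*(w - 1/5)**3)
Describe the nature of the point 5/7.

The point is a logarithmic branch point.

The term (-7/5)*log(1 - w/(5/7)) has argument 1 - 5/7/(5/7) = 0 at 5/7: a logarithmic (infinitely-sheeted) branch point; the remaining terms are analytic or single-valued there.


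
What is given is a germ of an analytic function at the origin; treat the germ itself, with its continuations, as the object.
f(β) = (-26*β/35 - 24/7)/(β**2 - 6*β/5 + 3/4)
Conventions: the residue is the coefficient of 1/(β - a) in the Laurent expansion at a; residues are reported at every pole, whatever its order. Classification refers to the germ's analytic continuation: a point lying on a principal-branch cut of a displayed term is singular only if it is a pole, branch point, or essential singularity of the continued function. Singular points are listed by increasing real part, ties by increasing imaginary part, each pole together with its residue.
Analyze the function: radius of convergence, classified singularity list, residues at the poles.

Radius of convergence at 0: (1/2)*sqrt(3).
At (3/5) - ((1/10)*sqrt(39))*i: a pole of order 1; residue (-13/35) - ((226/455)*sqrt(39))*i.
At (3/5) + ((1/10)*sqrt(39))*i: a pole of order 1; residue (-13/35) + ((226/455)*sqrt(39))*i.

Denominator factor (β**2 - 6*β/5 + 3/4): discriminant -39/25, complex-conjugate roots (3/5) + ((1/10)*sqrt(39))*i and (3/5) - ((1/10)*sqrt(39))*i; poles of order 1, moduli (1/2)*sqrt(3) and (1/2)*sqrt(3).
The radius of convergence is the smallest modulus among the singular points: (1/2)*sqrt(3).
The factor β**2 - 6*β/5 + 3/4 splits as (β - a)(β - a') with a = (3/5) - ((1/10)*sqrt(39))*i, a' = (3/5) + ((1/10)*sqrt(39))*i. At the order-1 pole a set g(β) = (β - a)*f(β) = [-26*β/35 - 24/7] / (β - a').
Simple pole: residue = g(a) at a = (3/5) - ((1/10)*sqrt(39))*i, which is (-13/35) - ((226/455)*sqrt(39))*i.
The factor β**2 - 6*β/5 + 3/4 splits as (β - a)(β - a') with a = (3/5) + ((1/10)*sqrt(39))*i, a' = (3/5) - ((1/10)*sqrt(39))*i. At the order-1 pole a set g(β) = (β - a)*f(β) = [-26*β/35 - 24/7] / (β - a').
Simple pole: residue = g(a) at a = (3/5) + ((1/10)*sqrt(39))*i, which is (-13/35) + ((226/455)*sqrt(39))*i.
List the singular points by increasing real part (a conjugate pair: the negative imaginary part first).


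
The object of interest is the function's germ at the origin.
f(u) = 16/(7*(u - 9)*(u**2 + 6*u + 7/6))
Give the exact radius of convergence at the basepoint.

The radius of convergence is 3 - (1/6)*sqrt(282).

Denominator factor (u - 9): pole of order 1 at 9, modulus 9.
Denominator factor (u**2 + 6*u + 7/6): discriminant 94/3, real irrational roots -3 + (1/6)*sqrt(282) and -3 - (1/6)*sqrt(282); poles of order 1, moduli 3 - (1/6)*sqrt(282) and 3 + (1/6)*sqrt(282).
The radius of convergence is the smallest modulus among the singular points: 3 - (1/6)*sqrt(282).


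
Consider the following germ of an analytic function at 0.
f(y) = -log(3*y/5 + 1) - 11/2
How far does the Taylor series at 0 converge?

The radius of convergence is 5/3.

Branch term (-1)*log(1 - y/(-5/3)): its argument vanishes at y = -5/3, a logarithmic branch point, modulus 5/3.
The radius of convergence is the smallest modulus among the singular points: 5/3.


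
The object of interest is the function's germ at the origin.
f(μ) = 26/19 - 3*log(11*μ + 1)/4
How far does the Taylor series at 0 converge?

Branch term (-3/4)*log(1 - μ/(-1/11)): its argument vanishes at μ = -1/11, a logarithmic branch point, modulus 1/11.
The radius of convergence is the smallest modulus among the singular points: 1/11.

The radius of convergence is 1/11.


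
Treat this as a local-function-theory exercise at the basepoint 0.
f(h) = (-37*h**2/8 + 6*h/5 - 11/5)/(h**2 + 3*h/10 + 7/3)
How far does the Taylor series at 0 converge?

Denominator factor (h**2 + 3*h/10 + 7/3): discriminant -2773/300, complex-conjugate roots (-3/20) + ((1/60)*sqrt(8319))*i and (-3/20) - ((1/60)*sqrt(8319))*i; poles of order 1, moduli (1/3)*sqrt(21) and (1/3)*sqrt(21).
The radius of convergence is the smallest modulus among the singular points: (1/3)*sqrt(21).

The radius of convergence is (1/3)*sqrt(21).


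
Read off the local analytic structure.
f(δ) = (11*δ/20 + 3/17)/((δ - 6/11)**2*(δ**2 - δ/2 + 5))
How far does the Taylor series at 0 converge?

The radius of convergence is 6/11.

Denominator factor (δ**2 - δ/2 + 5): discriminant -79/4, complex-conjugate roots (1/4) + ((1/4)*sqrt(79))*i and (1/4) - ((1/4)*sqrt(79))*i; poles of order 1, moduli sqrt(5) and sqrt(5).
Denominator factor (δ - 6/11)^2: pole of order 2 at 6/11, modulus 6/11.
The radius of convergence is the smallest modulus among the singular points: 6/11.


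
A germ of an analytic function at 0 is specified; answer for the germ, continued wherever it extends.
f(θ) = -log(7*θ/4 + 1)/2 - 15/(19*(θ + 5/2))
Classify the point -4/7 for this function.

The term (-1/2)*log(1 - θ/(-4/7)) has argument 1 - -4/7/(-4/7) = 0 at -4/7: a logarithmic (infinitely-sheeted) branch point; the remaining terms are analytic or single-valued there.

The point is a logarithmic branch point.


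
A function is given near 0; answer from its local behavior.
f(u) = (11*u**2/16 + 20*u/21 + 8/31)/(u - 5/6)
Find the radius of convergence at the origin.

The radius of convergence is 5/6.

Denominator factor (u - 5/6): pole of order 1 at 5/6, modulus 5/6.
The radius of convergence is the smallest modulus among the singular points: 5/6.


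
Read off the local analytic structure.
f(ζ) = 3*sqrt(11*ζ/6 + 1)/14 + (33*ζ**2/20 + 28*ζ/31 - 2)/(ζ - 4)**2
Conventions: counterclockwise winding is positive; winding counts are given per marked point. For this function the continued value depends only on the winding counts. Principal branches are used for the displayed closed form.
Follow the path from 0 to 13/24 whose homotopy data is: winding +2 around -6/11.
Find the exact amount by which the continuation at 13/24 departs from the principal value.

Continued minus principal equals 0.

The rational part is single-valued and drops out of the difference; each branch term changes only by its own monodromy.
(3/14)*sqrt(1 - ζ/(-6/11)): winding +2 is even, the square root returns to the same sheet, contribution 0.
Summing the contributions at ζ = 13/24 gives 0.


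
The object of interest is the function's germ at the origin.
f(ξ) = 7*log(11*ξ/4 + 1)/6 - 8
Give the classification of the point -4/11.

The point is a logarithmic branch point.

The term (7/6)*log(1 - ξ/(-4/11)) has argument 1 - -4/11/(-4/11) = 0 at -4/11: a logarithmic (infinitely-sheeted) branch point; the remaining terms are analytic or single-valued there.


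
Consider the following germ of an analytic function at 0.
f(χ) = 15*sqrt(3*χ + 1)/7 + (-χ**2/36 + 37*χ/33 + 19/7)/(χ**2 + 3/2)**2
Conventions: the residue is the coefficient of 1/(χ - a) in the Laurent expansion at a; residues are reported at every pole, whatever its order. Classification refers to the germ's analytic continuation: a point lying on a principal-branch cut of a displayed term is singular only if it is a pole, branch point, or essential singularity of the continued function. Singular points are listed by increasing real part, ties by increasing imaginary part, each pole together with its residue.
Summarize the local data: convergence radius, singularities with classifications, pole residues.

Radius of convergence at 0: 1/3.
At -1/3: an algebraic (square-root) branch point.
At -((1/2)*sqrt(6))*i: a pole of order 2; residue ((449/3024)*sqrt(6))*i.
At ((1/2)*sqrt(6))*i: a pole of order 2; residue -((449/3024)*sqrt(6))*i.

Denominator factor (χ**2 + 3/2)^2: discriminant -6, complex-conjugate roots ((1/2)*sqrt(6))*i and -((1/2)*sqrt(6))*i; poles of order 2, moduli (1/2)*sqrt(6) and (1/2)*sqrt(6).
Branch term (15/7)*sqrt(1 - χ/(-1/3)): its argument vanishes at χ = -1/3, a square-root branch point, modulus 1/3.
The radius of convergence is the smallest modulus among the singular points: 1/3.
The branch term is analytic at -((1/2)*sqrt(6))*i and contributes nothing to the residue; only the rational part matters.
The factor χ**2 + 3/2 splits as (χ - a)(χ - a') with a = -((1/2)*sqrt(6))*i, a' = ((1/2)*sqrt(6))*i. At the order-2 pole a set g(χ) = (χ - a)^2*(rational part) = [-χ**2/36 + 37*χ/33 + 19/7] / (χ - a')^2.
Order-2 pole: residue = g'(a); g'(-((1/2)*sqrt(6))*i) = ((449/3024)*sqrt(6))*i, so the residue is ((449/3024)*sqrt(6))*i.
The branch term is analytic at ((1/2)*sqrt(6))*i and contributes nothing to the residue; only the rational part matters.
The factor χ**2 + 3/2 splits as (χ - a)(χ - a') with a = ((1/2)*sqrt(6))*i, a' = -((1/2)*sqrt(6))*i. At the order-2 pole a set g(χ) = (χ - a)^2*(rational part) = [-χ**2/36 + 37*χ/33 + 19/7] / (χ - a')^2.
Order-2 pole: residue = g'(a); g'(((1/2)*sqrt(6))*i) = -((449/3024)*sqrt(6))*i, so the residue is -((449/3024)*sqrt(6))*i.
List the singular points by increasing real part (a conjugate pair: the negative imaginary part first).


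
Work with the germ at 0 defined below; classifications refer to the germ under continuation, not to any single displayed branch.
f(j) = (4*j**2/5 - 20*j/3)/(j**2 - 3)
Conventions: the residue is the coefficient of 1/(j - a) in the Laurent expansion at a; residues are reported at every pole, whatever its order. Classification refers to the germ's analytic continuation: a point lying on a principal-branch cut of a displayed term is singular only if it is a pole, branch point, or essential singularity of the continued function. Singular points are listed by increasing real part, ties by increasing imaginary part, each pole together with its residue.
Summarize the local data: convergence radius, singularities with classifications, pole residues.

Radius of convergence at 0: sqrt(3).
At -sqrt(3): a pole of order 1; residue -10/3 - (2/5)*sqrt(3).
At sqrt(3): a pole of order 1; residue -10/3 + (2/5)*sqrt(3).

Denominator factor (j**2 - 3): discriminant 12, real irrational roots sqrt(3) and -sqrt(3); poles of order 1, moduli sqrt(3) and sqrt(3).
The radius of convergence is the smallest modulus among the singular points: sqrt(3).
The factor j**2 - 3 splits as (j - a)(j - a') with a = -sqrt(3), a' = sqrt(3). At the order-1 pole a set g(j) = (j - a)*f(j) = [4*j**2/5 - 20*j/3] / (j - a').
Simple pole: residue = g(a) at a = -sqrt(3), which is -10/3 - (2/5)*sqrt(3).
The factor j**2 - 3 splits as (j - a)(j - a') with a = sqrt(3), a' = -sqrt(3). At the order-1 pole a set g(j) = (j - a)*f(j) = [4*j**2/5 - 20*j/3] / (j - a').
Simple pole: residue = g(a) at a = sqrt(3), which is -10/3 + (2/5)*sqrt(3).
List the singular points by increasing real part (a conjugate pair: the negative imaginary part first).


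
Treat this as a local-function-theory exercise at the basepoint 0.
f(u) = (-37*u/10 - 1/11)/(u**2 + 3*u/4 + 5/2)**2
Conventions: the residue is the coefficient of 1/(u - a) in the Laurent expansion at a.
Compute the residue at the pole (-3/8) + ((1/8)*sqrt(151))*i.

The factor u**2 + 3*u/4 + 5/2 splits as (u - a)(u - a') with a = (-3/8) + ((1/8)*sqrt(151))*i, a' = (-3/8) - ((1/8)*sqrt(151))*i. At the order-2 pole a set g(u) = (u - a)^2*f(u) = [-37*u/10 - 1/11] / (u - a')^2.
Order-2 pole: residue = g'(a); g'((-3/8) + ((1/8)*sqrt(151))*i) = -((9128/1254055)*sqrt(151))*i, so the residue is -((9128/1254055)*sqrt(151))*i.

The residue is -((9128/1254055)*sqrt(151))*i.


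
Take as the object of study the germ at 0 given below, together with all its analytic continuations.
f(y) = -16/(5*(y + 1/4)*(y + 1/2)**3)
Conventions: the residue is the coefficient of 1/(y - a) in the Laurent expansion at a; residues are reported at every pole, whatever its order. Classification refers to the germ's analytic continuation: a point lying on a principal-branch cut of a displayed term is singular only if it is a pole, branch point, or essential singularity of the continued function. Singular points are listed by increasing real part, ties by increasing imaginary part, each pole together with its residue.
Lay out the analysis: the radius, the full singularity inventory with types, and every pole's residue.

Denominator factor (y + 1/2)^3: pole of order 3 at -1/2, modulus 1/2.
Denominator factor (y + 1/4): pole of order 1 at -1/4, modulus 1/4.
The radius of convergence is the smallest modulus among the singular points: 1/4.
At the order-3 pole -1/2 set g(y) = (y - (-1/2))^3*f(y) = -16/(5*(y + 1/4)).
Order-3 pole: residue = g''(a)/2; g''(-1/2) = 2048/5, so the residue is 1024/5.
At the order-1 pole -1/4 set g(y) = (y - (-1/4))*f(y) = -16/(5*(y + 1/2)**3).
Simple pole: residue = g(a) at a = -1/4, which is -1024/5.
List the singular points by increasing real part (a conjugate pair: the negative imaginary part first).

Radius of convergence at 0: 1/4.
At -1/2: a pole of order 3; residue 1024/5.
At -1/4: a pole of order 1; residue -1024/5.


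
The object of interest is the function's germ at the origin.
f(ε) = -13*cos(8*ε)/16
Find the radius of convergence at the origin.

The radius of convergence is infinite.

The factor cos(8*ε) is entire and contributes no finite singular point.
The polynomial part has no poles.
No finite singular points: the Taylor series at 0 converges everywhere.


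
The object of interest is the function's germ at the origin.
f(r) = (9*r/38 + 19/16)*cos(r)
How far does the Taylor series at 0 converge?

The radius of convergence is infinite.

The factor cos(r) is entire and contributes no finite singular point.
The polynomial part has no poles.
No finite singular points: the Taylor series at 0 converges everywhere.


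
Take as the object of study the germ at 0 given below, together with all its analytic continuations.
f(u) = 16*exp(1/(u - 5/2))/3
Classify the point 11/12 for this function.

The point is a regular point.

There is no denominator, hence no pole anywhere.
The essential point of exp(1/(u - (5/2))) is 5/2, not 11/12.
So the germ continues analytically to 11/12.


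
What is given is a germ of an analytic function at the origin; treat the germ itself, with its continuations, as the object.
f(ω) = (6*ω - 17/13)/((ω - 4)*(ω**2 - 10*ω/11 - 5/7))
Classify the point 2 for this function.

Denominator factors: ω - 4 = -2 at ω = 2; ω**2 - 10*ω/11 - 5/7 = 113/77 at ω = 2 — none vanishes.
So the germ continues analytically to 2.

The point is a regular point.


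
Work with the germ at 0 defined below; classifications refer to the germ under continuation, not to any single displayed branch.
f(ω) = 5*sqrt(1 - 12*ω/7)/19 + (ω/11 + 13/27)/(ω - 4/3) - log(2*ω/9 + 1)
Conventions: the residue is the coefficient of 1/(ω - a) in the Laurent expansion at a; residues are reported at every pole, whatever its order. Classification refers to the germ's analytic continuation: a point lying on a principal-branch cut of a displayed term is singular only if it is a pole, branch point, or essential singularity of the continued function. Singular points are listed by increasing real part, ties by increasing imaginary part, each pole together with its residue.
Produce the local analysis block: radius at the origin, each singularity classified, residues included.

Radius of convergence at 0: 7/12.
At -9/2: a logarithmic branch point.
At 7/12: an algebraic (square-root) branch point.
At 4/3: a pole of order 1; residue 179/297.

Denominator factor (ω - 4/3): pole of order 1 at 4/3, modulus 4/3.
Branch term (-1)*log(1 - ω/(-9/2)): its argument vanishes at ω = -9/2, a logarithmic branch point, modulus 9/2.
Branch term (5/19)*sqrt(1 - ω/(7/12)): its argument vanishes at ω = 7/12, a square-root branch point, modulus 7/12.
The radius of convergence is the smallest modulus among the singular points: 7/12.
The branch terms are analytic at 4/3 and contribute nothing to the residue; only the rational part matters.
At the order-1 pole 4/3 set g(ω) = (ω - (4/3))*(rational part) = ω/11 + 13/27.
Simple pole: residue = g(a) at a = 4/3, which is 179/297.
List the singular points by increasing real part (a conjugate pair: the negative imaginary part first).


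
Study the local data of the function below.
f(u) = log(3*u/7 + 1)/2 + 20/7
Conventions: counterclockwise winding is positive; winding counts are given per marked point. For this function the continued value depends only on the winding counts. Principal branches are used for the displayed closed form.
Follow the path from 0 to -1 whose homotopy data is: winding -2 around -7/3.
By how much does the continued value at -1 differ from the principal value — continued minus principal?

The rational part is single-valued and drops out of the difference; each branch term changes only by its own monodromy.
(1/2)*log(1 - u/(-7/3)): each positive loop around -7/3 adds 2*pi*i to the log, so winding -2 contributes (1/2)*(-2)*2*pi*i = -(2)*pi*i.
Summing the contributions at u = -1 gives -(2)*pi*i.

Continued minus principal equals -(2)*pi*i.


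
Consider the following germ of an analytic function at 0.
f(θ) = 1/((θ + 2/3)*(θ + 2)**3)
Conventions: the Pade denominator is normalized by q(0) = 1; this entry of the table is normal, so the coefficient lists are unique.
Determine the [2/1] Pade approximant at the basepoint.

The Pade approximant has numerator coefficients [3/16, -31/128, 21/128]; denominator coefficients [1, 41/24].

Taylor coefficients needed (expand at 0): a_0 = 3/16, a_1 = -9/16, a_2 = 9/8, a_3 = -123/64.
Write the denominator as Q(θ) = 1 + q1*θ. Requiring Q*f - P = O(θ^4) with deg P <= 2 kills the coefficients of θ^3..θ^3 in Q*f:
  θ^3: a_3 + q1*a_2 = 0, i.e. -123/64 + (9/8)*q1 = 0.
Solving this linear system: q1 = 41/24.
The numerator is Q*f truncated at degree 2: P0 = a_0 = 3/16; P1 = a_1 + q1*a_0 = -31/128; P2 = a_2 + q1*a_1 = 21/128.


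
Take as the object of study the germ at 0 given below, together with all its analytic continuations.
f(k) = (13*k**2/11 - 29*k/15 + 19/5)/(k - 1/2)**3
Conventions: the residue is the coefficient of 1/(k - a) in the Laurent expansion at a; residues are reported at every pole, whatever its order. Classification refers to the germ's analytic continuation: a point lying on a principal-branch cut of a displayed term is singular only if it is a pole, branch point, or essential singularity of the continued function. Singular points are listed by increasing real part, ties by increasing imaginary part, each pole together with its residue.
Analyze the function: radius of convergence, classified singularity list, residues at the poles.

Radius of convergence at 0: 1/2.
At 1/2: a pole of order 3; residue 13/11.

Denominator factor (k - 1/2)^3: pole of order 3 at 1/2, modulus 1/2.
The radius of convergence is the smallest modulus among the singular points: 1/2.
At the order-3 pole 1/2 set g(k) = (k - (1/2))^3*f(k) = 13*k**2/11 - 29*k/15 + 19/5.
Order-3 pole: residue = g''(a)/2; g''(1/2) = 26/11, so the residue is 13/11.


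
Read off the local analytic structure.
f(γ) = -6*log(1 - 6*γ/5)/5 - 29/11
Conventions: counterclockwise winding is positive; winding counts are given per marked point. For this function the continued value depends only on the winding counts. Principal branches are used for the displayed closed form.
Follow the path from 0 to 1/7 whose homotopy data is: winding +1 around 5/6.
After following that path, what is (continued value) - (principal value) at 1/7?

Continued minus principal equals -(12/5)*pi*i.

The rational part is single-valued and drops out of the difference; each branch term changes only by its own monodromy.
(-6/5)*log(1 - γ/(5/6)): each positive loop around 5/6 adds 2*pi*i to the log, so winding +1 contributes (-6/5)*(1)*2*pi*i = -(12/5)*pi*i.
Summing the contributions at γ = 1/7 gives -(12/5)*pi*i.


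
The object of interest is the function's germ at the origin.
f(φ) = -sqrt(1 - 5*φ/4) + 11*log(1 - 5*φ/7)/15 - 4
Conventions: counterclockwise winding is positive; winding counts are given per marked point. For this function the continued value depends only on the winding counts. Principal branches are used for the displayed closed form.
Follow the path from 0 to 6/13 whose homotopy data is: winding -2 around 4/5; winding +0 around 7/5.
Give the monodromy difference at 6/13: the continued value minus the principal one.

The rational part is single-valued and drops out of the difference; each branch term changes only by its own monodromy.
(11/15)*log(1 - φ/(7/5)): winding 0 around 7/5, so this term returns to its principal value, contribution 0.
(-1)*sqrt(1 - φ/(4/5)): winding -2 is even, the square root returns to the same sheet, contribution 0.
Summing the contributions at φ = 6/13 gives 0.

Continued minus principal equals 0.


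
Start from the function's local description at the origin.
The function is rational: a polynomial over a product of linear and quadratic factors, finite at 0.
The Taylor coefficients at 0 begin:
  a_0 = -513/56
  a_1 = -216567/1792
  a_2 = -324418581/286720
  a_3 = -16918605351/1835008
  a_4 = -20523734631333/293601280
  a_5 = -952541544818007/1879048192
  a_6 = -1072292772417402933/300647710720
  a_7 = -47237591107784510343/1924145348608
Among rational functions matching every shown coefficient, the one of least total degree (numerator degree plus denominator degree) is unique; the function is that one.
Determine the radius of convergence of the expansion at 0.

The radius of convergence is 1/6.

No rational of total degree below 6 reproduces all 8 coefficients; solving the [2/4] Pade equations on them gives f(ξ) = (-13*ξ**2/10 - ξ - 19/28)/((ξ - 1/6)**2*(ξ**2 + 3*ξ/4 + 8/3)), whose expansion matches every shown term.
Denominator factor (ξ - 1/6)^2: pole of order 2 at 1/6, modulus 1/6.
Denominator factor (ξ**2 + 3*ξ/4 + 8/3): discriminant -485/48, complex-conjugate roots (-3/8) + ((1/24)*sqrt(1455))*i and (-3/8) - ((1/24)*sqrt(1455))*i; poles of order 1, moduli (2/3)*sqrt(6) and (2/3)*sqrt(6).
The radius of convergence is the smallest modulus among the singular points: 1/6.


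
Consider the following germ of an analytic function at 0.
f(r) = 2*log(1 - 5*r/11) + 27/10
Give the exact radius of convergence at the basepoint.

Branch term (2)*log(1 - r/(11/5)): its argument vanishes at r = 11/5, a logarithmic branch point, modulus 11/5.
The radius of convergence is the smallest modulus among the singular points: 11/5.

The radius of convergence is 11/5.


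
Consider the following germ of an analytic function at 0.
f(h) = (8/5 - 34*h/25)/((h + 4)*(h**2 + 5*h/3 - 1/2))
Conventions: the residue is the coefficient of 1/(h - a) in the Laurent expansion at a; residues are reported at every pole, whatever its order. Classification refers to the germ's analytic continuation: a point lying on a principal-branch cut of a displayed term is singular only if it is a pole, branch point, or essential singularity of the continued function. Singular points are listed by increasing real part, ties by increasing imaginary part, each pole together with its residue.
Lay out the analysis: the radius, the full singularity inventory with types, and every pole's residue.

Denominator factor (h**2 + 5*h/3 - 1/2): discriminant 43/9, real irrational roots -5/6 + (1/6)*sqrt(43) and -5/6 - (1/6)*sqrt(43); poles of order 1, moduli -5/6 + (1/6)*sqrt(43) and 5/6 + (1/6)*sqrt(43).
Denominator factor (h + 4): pole of order 1 at -4, modulus 4.
The radius of convergence is the smallest modulus among the singular points: -5/6 + (1/6)*sqrt(43).
At the order-1 pole -4 set g(h) = (h - (-4))*f(h) = (8/5 - 34*h/25)/(h**2 + 5*h/3 - 1/2).
Simple pole: residue = g(a) at a = -4, which is 1056/1325.
The factor h**2 + 5*h/3 - 1/2 splits as (h - a)(h - a') with a = -5/6 - (1/6)*sqrt(43), a' = -5/6 + (1/6)*sqrt(43). At the order-1 pole a set g(h) = (h - a)*f(h) = [(8/5 - 34*h/25)/(h + 4)] / (h - a').
Simple pole: residue = g(a) at a = -5/6 - (1/6)*sqrt(43), which is -528/1325 - (4626/56975)*sqrt(43).
The factor h**2 + 5*h/3 - 1/2 splits as (h - a)(h - a') with a = -5/6 + (1/6)*sqrt(43), a' = -5/6 - (1/6)*sqrt(43). At the order-1 pole a set g(h) = (h - a)*f(h) = [(8/5 - 34*h/25)/(h + 4)] / (h - a').
Simple pole: residue = g(a) at a = -5/6 + (1/6)*sqrt(43), which is -528/1325 + (4626/56975)*sqrt(43).
List the singular points by increasing real part (a conjugate pair: the negative imaginary part first).

Radius of convergence at 0: -5/6 + (1/6)*sqrt(43).
At -4: a pole of order 1; residue 1056/1325.
At -5/6 - (1/6)*sqrt(43): a pole of order 1; residue -528/1325 - (4626/56975)*sqrt(43).
At -5/6 + (1/6)*sqrt(43): a pole of order 1; residue -528/1325 + (4626/56975)*sqrt(43).


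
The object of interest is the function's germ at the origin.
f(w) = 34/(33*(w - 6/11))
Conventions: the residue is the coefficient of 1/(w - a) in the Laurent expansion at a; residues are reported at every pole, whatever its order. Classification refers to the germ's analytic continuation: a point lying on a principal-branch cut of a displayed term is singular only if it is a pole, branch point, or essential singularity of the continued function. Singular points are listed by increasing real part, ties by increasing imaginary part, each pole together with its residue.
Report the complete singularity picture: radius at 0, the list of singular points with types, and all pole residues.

Denominator factor (w - 6/11): pole of order 1 at 6/11, modulus 6/11.
The radius of convergence is the smallest modulus among the singular points: 6/11.
At the order-1 pole 6/11 set g(w) = (w - (6/11))*f(w) = 34/33.
Simple pole: residue = g(a) at a = 6/11, which is 34/33.

Radius of convergence at 0: 6/11.
At 6/11: a pole of order 1; residue 34/33.


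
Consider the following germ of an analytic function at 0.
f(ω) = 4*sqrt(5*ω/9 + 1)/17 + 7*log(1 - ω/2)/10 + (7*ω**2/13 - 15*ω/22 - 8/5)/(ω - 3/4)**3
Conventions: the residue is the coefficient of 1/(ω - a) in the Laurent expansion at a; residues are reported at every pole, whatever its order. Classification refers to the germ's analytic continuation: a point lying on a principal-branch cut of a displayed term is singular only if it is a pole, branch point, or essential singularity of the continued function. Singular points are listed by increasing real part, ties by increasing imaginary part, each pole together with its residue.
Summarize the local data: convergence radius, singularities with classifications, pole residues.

Denominator factor (ω - 3/4)^3: pole of order 3 at 3/4, modulus 3/4.
Branch term (7/10)*log(1 - ω/(2)): its argument vanishes at ω = 2, a logarithmic branch point, modulus 2.
Branch term (4/17)*sqrt(1 - ω/(-9/5)): its argument vanishes at ω = -9/5, a square-root branch point, modulus 9/5.
The radius of convergence is the smallest modulus among the singular points: 3/4.
The branch terms are analytic at 3/4 and contribute nothing to the residue; only the rational part matters.
At the order-3 pole 3/4 set g(ω) = (ω - (3/4))^3*(rational part) = 7*ω**2/13 - 15*ω/22 - 8/5.
Order-3 pole: residue = g''(a)/2; g''(3/4) = 14/13, so the residue is 7/13.
List the singular points by increasing real part (a conjugate pair: the negative imaginary part first).

Radius of convergence at 0: 3/4.
At -9/5: an algebraic (square-root) branch point.
At 3/4: a pole of order 3; residue 7/13.
At 2: a logarithmic branch point.


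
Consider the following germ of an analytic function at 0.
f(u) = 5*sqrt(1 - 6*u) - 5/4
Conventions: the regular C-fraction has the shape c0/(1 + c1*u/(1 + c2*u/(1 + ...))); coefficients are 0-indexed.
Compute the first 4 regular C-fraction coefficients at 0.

The regular C-fraction coefficients are [15/4, 4, -11/2, -9/22].

Taylor coefficients (expand at 0): a_0 = 15/4, a_1 = -15, a_2 = -45/2, a_3 = -135/2.
c0 = a_0 = 15/4. Peel one level at a time: if S = 1 + c*u/S' with S'(0) = 1, then c is the u-coefficient of S and S' = c*u/(S - 1).
S_1 = c0/f = 1 + (4)*u + (22)*u^2 + ...; c1 = 4.
S_2 = c1*u/(S_1 - 1) = 1 + (-11/2)*u + (-9/4)*u^2 + ...; c2 = -11/2.
S_3 = c2*u/(S_2 - 1) = 1 + (-9/22)*u + ...; c3 = -9/22.


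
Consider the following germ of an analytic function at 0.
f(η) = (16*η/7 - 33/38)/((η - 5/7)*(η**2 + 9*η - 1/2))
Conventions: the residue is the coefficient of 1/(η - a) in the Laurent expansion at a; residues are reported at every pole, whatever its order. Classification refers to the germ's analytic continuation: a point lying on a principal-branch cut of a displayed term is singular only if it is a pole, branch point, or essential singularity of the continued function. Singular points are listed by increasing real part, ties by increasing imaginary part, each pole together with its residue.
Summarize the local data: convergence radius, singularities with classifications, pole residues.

Denominator factor (η - 5/7): pole of order 1 at 5/7, modulus 5/7.
Denominator factor (η**2 + 9*η - 1/2): discriminant 83, real irrational roots -9/2 + (1/2)*sqrt(83) and -9/2 - (1/2)*sqrt(83); poles of order 1, moduli -9/2 + (1/2)*sqrt(83) and 9/2 + (1/2)*sqrt(83).
The radius of convergence is the smallest modulus among the singular points: -9/2 + (1/2)*sqrt(83).
The factor η**2 + 9*η - 1/2 splits as (η - a)(η - a') with a = -9/2 - (1/2)*sqrt(83), a' = -9/2 + (1/2)*sqrt(83). At the order-1 pole a set g(η) = (η - a)*f(η) = [(16*η/7 - 33/38)/(η - 5/7)] / (η - a').
Simple pole: residue = g(a) at a = -9/2 - (1/2)*sqrt(83), which is -1423/23978 - (39967/1990174)*sqrt(83).
The factor η**2 + 9*η - 1/2 splits as (η - a)(η - a') with a = -9/2 + (1/2)*sqrt(83), a' = -9/2 - (1/2)*sqrt(83). At the order-1 pole a set g(η) = (η - a)*f(η) = [(16*η/7 - 33/38)/(η - 5/7)] / (η - a').
Simple pole: residue = g(a) at a = -9/2 + (1/2)*sqrt(83), which is -1423/23978 + (39967/1990174)*sqrt(83).
At the order-1 pole 5/7 set g(η) = (η - (5/7))*f(η) = (16*η/7 - 33/38)/(η**2 + 9*η - 1/2).
Simple pole: residue = g(a) at a = 5/7, which is 1423/11989.
List the singular points by increasing real part (a conjugate pair: the negative imaginary part first).

Radius of convergence at 0: -9/2 + (1/2)*sqrt(83).
At -9/2 - (1/2)*sqrt(83): a pole of order 1; residue -1423/23978 - (39967/1990174)*sqrt(83).
At -9/2 + (1/2)*sqrt(83): a pole of order 1; residue -1423/23978 + (39967/1990174)*sqrt(83).
At 5/7: a pole of order 1; residue 1423/11989.


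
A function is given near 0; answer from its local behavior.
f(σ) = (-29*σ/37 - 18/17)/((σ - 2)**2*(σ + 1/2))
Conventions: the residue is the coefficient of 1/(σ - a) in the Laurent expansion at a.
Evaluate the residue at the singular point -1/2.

The residue is -1678/15725.

At the order-1 pole -1/2 set g(σ) = (σ - (-1/2))*f(σ) = (-29*σ/37 - 18/17)/(σ - 2)**2.
Simple pole: residue = g(a) at a = -1/2, which is -1678/15725.


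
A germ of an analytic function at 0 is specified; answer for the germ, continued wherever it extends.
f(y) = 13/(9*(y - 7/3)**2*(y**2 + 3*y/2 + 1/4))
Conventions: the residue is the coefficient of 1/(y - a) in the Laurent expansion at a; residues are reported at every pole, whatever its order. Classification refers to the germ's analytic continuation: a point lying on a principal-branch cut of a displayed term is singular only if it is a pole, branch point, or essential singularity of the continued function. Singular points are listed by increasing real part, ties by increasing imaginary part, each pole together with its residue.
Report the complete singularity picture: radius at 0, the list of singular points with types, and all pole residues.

Denominator factor (y**2 + 3*y/2 + 1/4): discriminant 5/4, real irrational roots -3/4 + (1/4)*sqrt(5) and -3/4 - (1/4)*sqrt(5); poles of order 1, moduli 3/4 - (1/4)*sqrt(5) and 3/4 + (1/4)*sqrt(5).
Denominator factor (y - 7/3)^2: pole of order 2 at 7/3, modulus 7/3.
The radius of convergence is the smallest modulus among the singular points: 3/4 - (1/4)*sqrt(5).
The factor y**2 + 3*y/2 + 1/4 splits as (y - a)(y - a') with a = -3/4 - (1/4)*sqrt(5), a' = -3/4 + (1/4)*sqrt(5). At the order-1 pole a set g(y) = (y - a)*f(y) = [13/(9*(y - 7/3)**2)] / (y - a').
Simple pole: residue = g(a) at a = -3/4 - (1/4)*sqrt(5), which is 5772/109561 - (36764/547805)*sqrt(5).
The factor y**2 + 3*y/2 + 1/4 splits as (y - a)(y - a') with a = -3/4 + (1/4)*sqrt(5), a' = -3/4 - (1/4)*sqrt(5). At the order-1 pole a set g(y) = (y - a)*f(y) = [13/(9*(y - 7/3)**2)] / (y - a').
Simple pole: residue = g(a) at a = -3/4 + (1/4)*sqrt(5), which is 5772/109561 + (36764/547805)*sqrt(5).
At the order-2 pole 7/3 set g(y) = (y - (7/3))^2*f(y) = 13/(9*(y**2 + 3*y/2 + 1/4)).
Order-2 pole: residue = g'(a); g'(7/3) = -11544/109561, so the residue is -11544/109561.
List the singular points by increasing real part (a conjugate pair: the negative imaginary part first).

Radius of convergence at 0: 3/4 - (1/4)*sqrt(5).
At -3/4 - (1/4)*sqrt(5): a pole of order 1; residue 5772/109561 - (36764/547805)*sqrt(5).
At -3/4 + (1/4)*sqrt(5): a pole of order 1; residue 5772/109561 + (36764/547805)*sqrt(5).
At 7/3: a pole of order 2; residue -11544/109561.
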